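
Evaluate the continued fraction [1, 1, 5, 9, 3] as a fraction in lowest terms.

314/171

Fold from the inside: start with 3/1.
  9 + 1/3 = 28/3
  5 + 3/28 = 143/28
  1 + 28/143 = 171/143
  1 + 143/171 = 314/171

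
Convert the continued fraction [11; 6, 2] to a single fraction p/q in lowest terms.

Using pₖ = aₖpₖ₋₁ + pₖ₋₂ and qₖ = aₖqₖ₋₁ + qₖ₋₂:
  k=0: a=11, p=11, q=1
  k=1: a=6, p=67, q=6
  k=2: a=2, p=145, q=13

145/13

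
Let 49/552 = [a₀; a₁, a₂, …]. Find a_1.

11

49 = 0·552 + 49   →  a_0 = 0
552 = 11·49 + 13   →  a_1 = 11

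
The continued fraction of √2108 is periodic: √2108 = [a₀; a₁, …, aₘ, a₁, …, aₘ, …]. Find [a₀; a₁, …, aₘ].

a₀ = ⌊√2108⌋ = 45.
With m₀=0, d₀=1 and mₖ₊₁ = dₖaₖ − mₖ, dₖ₊₁ = (n − mₖ₊₁²)/dₖ, aₖ₊₁ = ⌊(a₀+mₖ₊₁)/dₖ₊₁⌋:
  k=1: m=45, d=83, a=1
  k=2: m=38, d=8, a=10
  k=3: m=42, d=43, a=2
  k=4: m=44, d=4, a=22
  k=5: m=44, d=43, a=2
  k=6: m=42, d=8, a=10
  k=7: m=38, d=83, a=1
  k=8: m=45, d=1, a=90
d=1 and a=2a₀=90 at k=8, so the next step gives (m, d) = (45, 83) again — its k=1 value — and the period has length 8.

[45; 1, 10, 2, 22, 2, 10, 1, 90]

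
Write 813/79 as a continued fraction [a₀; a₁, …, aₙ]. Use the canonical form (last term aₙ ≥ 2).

[10; 3, 2, 3, 3]

813 = 10·79 + 23
79 = 3·23 + 10
23 = 2·10 + 3
10 = 3·3 + 1
3 = 3·1 + 0  (stop)
So 813/79 = [10; 3, 2, 3, 3].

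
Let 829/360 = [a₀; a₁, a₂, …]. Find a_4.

829 = 2·360 + 109   →  a_0 = 2
360 = 3·109 + 33   →  a_1 = 3
109 = 3·33 + 10   →  a_2 = 3
33 = 3·10 + 3   →  a_3 = 3
10 = 3·3 + 1   →  a_4 = 3

3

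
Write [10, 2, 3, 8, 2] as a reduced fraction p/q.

Using pₖ = aₖpₖ₋₁ + pₖ₋₂ and qₖ = aₖqₖ₋₁ + qₖ₋₂:
  k=0: a=10, p=10, q=1
  k=1: a=2, p=21, q=2
  k=2: a=3, p=73, q=7
  k=3: a=8, p=605, q=58
  k=4: a=2, p=1283, q=123

1283/123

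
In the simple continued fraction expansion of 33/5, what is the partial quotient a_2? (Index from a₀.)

1

33 = 6·5 + 3   →  a_0 = 6
5 = 1·3 + 2   →  a_1 = 1
3 = 1·2 + 1   →  a_2 = 1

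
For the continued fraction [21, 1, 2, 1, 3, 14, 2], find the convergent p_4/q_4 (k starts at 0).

326/15

Using pₖ = aₖpₖ₋₁ + pₖ₋₂, qₖ = aₖqₖ₋₁ + qₖ₋₂ (with p₋₁=1, p₋₂=0, q₋₁=0, q₋₂=1):
  k=0: a=21, p=21, q=1
  k=1: a=1, p=22, q=1
  k=2: a=2, p=65, q=3
  k=3: a=1, p=87, q=4
  k=4: a=3, p=326, q=15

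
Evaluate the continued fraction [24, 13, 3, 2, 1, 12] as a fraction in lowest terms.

Using pₖ = aₖpₖ₋₁ + pₖ₋₂ and qₖ = aₖqₖ₋₁ + qₖ₋₂:
  k=0: a=24, p=24, q=1
  k=1: a=13, p=313, q=13
  k=2: a=3, p=963, q=40
  k=3: a=2, p=2239, q=93
  k=4: a=1, p=3202, q=133
  k=5: a=12, p=40663, q=1689

40663/1689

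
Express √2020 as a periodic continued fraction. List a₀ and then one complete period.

[44; 1, 16, 1, 88]

a₀ = ⌊√2020⌋ = 44.
With m₀=0, d₀=1 and mₖ₊₁ = dₖaₖ − mₖ, dₖ₊₁ = (n − mₖ₊₁²)/dₖ, aₖ₊₁ = ⌊(a₀+mₖ₊₁)/dₖ₊₁⌋:
  k=1: m=44, d=84, a=1
  k=2: m=40, d=5, a=16
  k=3: m=40, d=84, a=1
  k=4: m=44, d=1, a=88
d=1 and a=2a₀=88 at k=4, so the next step gives (m, d) = (44, 84) again — its k=1 value — and the period has length 4.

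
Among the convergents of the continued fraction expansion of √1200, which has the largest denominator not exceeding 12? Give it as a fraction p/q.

381/11

√1200 = [34; 1, 1, 1, 3, 1, 1, 1, 68, …] (period length 8).
Convergents:
  p_0/q_0 = 34/1
  p_1/q_1 = 35/1
  p_2/q_2 = 69/2
  p_3/q_3 = 104/3
  p_4/q_4 = 381/11
  p_5/q_5 = 485/14
q_4 = 11 ≤ 12 < 14 = q_5, so the answer is 381/11.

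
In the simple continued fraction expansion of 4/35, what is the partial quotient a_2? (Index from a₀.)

4 = 0·35 + 4   →  a_0 = 0
35 = 8·4 + 3   →  a_1 = 8
4 = 1·3 + 1   →  a_2 = 1

1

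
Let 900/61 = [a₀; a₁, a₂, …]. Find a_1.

1

900 = 14·61 + 46   →  a_0 = 14
61 = 1·46 + 15   →  a_1 = 1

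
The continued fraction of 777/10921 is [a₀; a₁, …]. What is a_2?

18

777 = 0·10921 + 777   →  a_0 = 0
10921 = 14·777 + 43   →  a_1 = 14
777 = 18·43 + 3   →  a_2 = 18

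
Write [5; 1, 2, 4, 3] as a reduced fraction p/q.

Fold from the inside: start with 3/1.
  4 + 1/3 = 13/3
  2 + 3/13 = 29/13
  1 + 13/29 = 42/29
  5 + 29/42 = 239/42

239/42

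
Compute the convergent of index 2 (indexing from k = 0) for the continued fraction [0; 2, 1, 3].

1/3

Using pₖ = aₖpₖ₋₁ + pₖ₋₂, qₖ = aₖqₖ₋₁ + qₖ₋₂ (with p₋₁=1, p₋₂=0, q₋₁=0, q₋₂=1):
  k=0: a=0, p=0, q=1
  k=1: a=2, p=1, q=2
  k=2: a=1, p=1, q=3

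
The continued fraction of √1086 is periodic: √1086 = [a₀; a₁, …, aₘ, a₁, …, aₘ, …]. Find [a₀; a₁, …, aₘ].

[32; 1, 20, 1, 64]

a₀ = ⌊√1086⌋ = 32.
With m₀=0, d₀=1 and mₖ₊₁ = dₖaₖ − mₖ, dₖ₊₁ = (n − mₖ₊₁²)/dₖ, aₖ₊₁ = ⌊(a₀+mₖ₊₁)/dₖ₊₁⌋:
  k=1: m=32, d=62, a=1
  k=2: m=30, d=3, a=20
  k=3: m=30, d=62, a=1
  k=4: m=32, d=1, a=64
d=1 and a=2a₀=64 at k=4, so the next step gives (m, d) = (32, 62) again — its k=1 value — and the period has length 4.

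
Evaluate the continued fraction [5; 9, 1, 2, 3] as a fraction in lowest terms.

Fold from the inside: start with 3/1.
  2 + 1/3 = 7/3
  1 + 3/7 = 10/7
  9 + 7/10 = 97/10
  5 + 10/97 = 495/97

495/97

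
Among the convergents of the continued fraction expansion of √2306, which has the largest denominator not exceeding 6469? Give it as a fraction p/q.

√2306 = [48; 48, 96, …] (period length 2).
Convergents:
  p_0/q_0 = 48/1
  p_1/q_1 = 2305/48
  p_2/q_2 = 221328/4609
  p_3/q_3 = 10626049/221280
q_2 = 4609 ≤ 6469 < 221280 = q_3, so the answer is 221328/4609.

221328/4609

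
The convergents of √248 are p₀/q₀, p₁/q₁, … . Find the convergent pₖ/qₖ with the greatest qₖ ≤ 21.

63/4

√248 = [15; 1, 2, 1, 30, …] (period length 4).
Convergents:
  p_0/q_0 = 15/1
  p_1/q_1 = 16/1
  p_2/q_2 = 47/3
  p_3/q_3 = 63/4
  p_4/q_4 = 1937/123
q_3 = 4 ≤ 21 < 123 = q_4, so the answer is 63/4.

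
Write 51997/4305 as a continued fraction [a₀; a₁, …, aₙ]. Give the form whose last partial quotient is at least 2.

[12; 12, 1, 3, 2, 3, 3, 3]

51997 = 12×4305 + 337
4305 = 12×337 + 261
337 = 1×261 + 76
261 = 3×76 + 33
76 = 2×33 + 10
33 = 3×10 + 3
10 = 3×3 + 1
3 = 3×1 + 0  (stop)
So 51997/4305 = [12; 12, 1, 3, 2, 3, 3, 3].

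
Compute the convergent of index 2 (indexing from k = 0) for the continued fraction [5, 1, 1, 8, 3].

11/2

Using pₖ = aₖpₖ₋₁ + pₖ₋₂, qₖ = aₖqₖ₋₁ + qₖ₋₂ (with p₋₁=1, p₋₂=0, q₋₁=0, q₋₂=1):
  k=0: a=5, p=5, q=1
  k=1: a=1, p=6, q=1
  k=2: a=1, p=11, q=2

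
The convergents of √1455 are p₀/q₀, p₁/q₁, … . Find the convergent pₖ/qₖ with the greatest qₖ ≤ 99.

3433/90

√1455 = [38; 6, 1, 11, 1, 6, 76, …] (period length 6).
Convergents:
  p_0/q_0 = 38/1
  p_1/q_1 = 229/6
  p_2/q_2 = 267/7
  p_3/q_3 = 3166/83
  p_4/q_4 = 3433/90
  p_5/q_5 = 23764/623
q_4 = 90 ≤ 99 < 623 = q_5, so the answer is 3433/90.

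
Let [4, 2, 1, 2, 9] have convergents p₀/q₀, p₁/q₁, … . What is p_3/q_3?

Using pₖ = aₖpₖ₋₁ + pₖ₋₂, qₖ = aₖqₖ₋₁ + qₖ₋₂ (with p₋₁=1, p₋₂=0, q₋₁=0, q₋₂=1):
  k=0: a=4, p=4, q=1
  k=1: a=2, p=9, q=2
  k=2: a=1, p=13, q=3
  k=3: a=2, p=35, q=8

35/8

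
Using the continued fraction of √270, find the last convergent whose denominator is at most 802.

5291/322

√270 = [16; 2, 3, 6, 3, 2, 32, …] (period length 6).
Convergents:
  p_0/q_0 = 16/1
  p_1/q_1 = 33/2
  p_2/q_2 = 115/7
  p_3/q_3 = 723/44
  p_4/q_4 = 2284/139
  p_5/q_5 = 5291/322
  p_6/q_6 = 171596/10443
q_5 = 322 ≤ 802 < 10443 = q_6, so the answer is 5291/322.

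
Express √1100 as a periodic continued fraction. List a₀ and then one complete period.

a₀ = ⌊√1100⌋ = 33.
With m₀=0, d₀=1 and mₖ₊₁ = dₖaₖ − mₖ, dₖ₊₁ = (n − mₖ₊₁²)/dₖ, aₖ₊₁ = ⌊(a₀+mₖ₊₁)/dₖ₊₁⌋:
  k=1: m=33, d=11, a=6
  k=2: m=33, d=1, a=66
d=1 and a=2a₀=66 at k=2, so the next step gives (m, d) = (33, 11) again — its k=1 value — and the period has length 2.

[33; 6, 66]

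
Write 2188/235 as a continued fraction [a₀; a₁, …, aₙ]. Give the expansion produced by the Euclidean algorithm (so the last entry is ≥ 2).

[9; 3, 4, 1, 1, 3, 2]

2188 = 9·235 + 73
235 = 3·73 + 16
73 = 4·16 + 9
16 = 1·9 + 7
9 = 1·7 + 2
7 = 3·2 + 1
2 = 2·1 + 0  (stop)
So 2188/235 = [9; 3, 4, 1, 1, 3, 2].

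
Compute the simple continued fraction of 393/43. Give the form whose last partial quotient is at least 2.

393 = 9×43 + 6
43 = 7×6 + 1
6 = 6×1 + 0  (stop)
So 393/43 = [9; 7, 6].

[9; 7, 6]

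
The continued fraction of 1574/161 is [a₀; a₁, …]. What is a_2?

1574 = 9·161 + 125   →  a_0 = 9
161 = 1·125 + 36   →  a_1 = 1
125 = 3·36 + 17   →  a_2 = 3

3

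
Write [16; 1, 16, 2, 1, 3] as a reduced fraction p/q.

Fold from the inside: start with 3/1.
  1 + 1/3 = 4/3
  2 + 3/4 = 11/4
  16 + 4/11 = 180/11
  1 + 11/180 = 191/180
  16 + 180/191 = 3236/191

3236/191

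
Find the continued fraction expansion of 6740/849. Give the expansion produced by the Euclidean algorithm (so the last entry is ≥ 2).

6740 = 7*849 + 797
849 = 1*797 + 52
797 = 15*52 + 17
52 = 3*17 + 1
17 = 17*1 + 0  (stop)
So 6740/849 = [7; 1, 15, 3, 17].

[7; 1, 15, 3, 17]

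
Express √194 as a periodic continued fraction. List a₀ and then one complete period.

a₀ = ⌊√194⌋ = 13.

[13; 1, 12, 1, 26]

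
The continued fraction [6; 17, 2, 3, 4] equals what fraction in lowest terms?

Fold from the inside: start with 4/1.
  3 + 1/4 = 13/4
  2 + 4/13 = 30/13
  17 + 13/30 = 523/30
  6 + 30/523 = 3168/523

3168/523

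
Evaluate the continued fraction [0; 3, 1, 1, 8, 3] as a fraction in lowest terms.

53/187

Using pₖ = aₖpₖ₋₁ + pₖ₋₂ and qₖ = aₖqₖ₋₁ + qₖ₋₂:
  k=0: a=0, p=0, q=1
  k=1: a=3, p=1, q=3
  k=2: a=1, p=1, q=4
  k=3: a=1, p=2, q=7
  k=4: a=8, p=17, q=60
  k=5: a=3, p=53, q=187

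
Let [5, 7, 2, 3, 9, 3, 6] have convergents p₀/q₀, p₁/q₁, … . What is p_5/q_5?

Using pₖ = aₖpₖ₋₁ + pₖ₋₂, qₖ = aₖqₖ₋₁ + qₖ₋₂ (with p₋₁=1, p₋₂=0, q₋₁=0, q₋₂=1):
  k=0: a=5, p=5, q=1
  k=1: a=7, p=36, q=7
  k=2: a=2, p=77, q=15
  k=3: a=3, p=267, q=52
  k=4: a=9, p=2480, q=483
  k=5: a=3, p=7707, q=1501

7707/1501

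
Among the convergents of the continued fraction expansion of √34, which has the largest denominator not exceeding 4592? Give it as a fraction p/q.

26525/4549

√34 = [5; 1, 4, 1, 10, …] (period length 4).
Convergents:
  p_0/q_0 = 5/1
  p_1/q_1 = 6/1
  p_2/q_2 = 29/5
  p_3/q_3 = 35/6
  p_4/q_4 = 379/65
  p_5/q_5 = 414/71
  p_6/q_6 = 2035/349
  p_7/q_7 = 2449/420
  p_8/q_8 = 26525/4549
  p_9/q_9 = 28974/4969
q_8 = 4549 ≤ 4592 < 4969 = q_9, so the answer is 26525/4549.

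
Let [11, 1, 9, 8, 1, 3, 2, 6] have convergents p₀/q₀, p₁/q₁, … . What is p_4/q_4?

Using pₖ = aₖpₖ₋₁ + pₖ₋₂, qₖ = aₖqₖ₋₁ + qₖ₋₂ (with p₋₁=1, p₋₂=0, q₋₁=0, q₋₂=1):
  k=0: a=11, p=11, q=1
  k=1: a=1, p=12, q=1
  k=2: a=9, p=119, q=10
  k=3: a=8, p=964, q=81
  k=4: a=1, p=1083, q=91

1083/91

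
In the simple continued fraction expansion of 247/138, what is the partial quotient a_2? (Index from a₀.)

3

247 = 1·138 + 109   →  a_0 = 1
138 = 1·109 + 29   →  a_1 = 1
109 = 3·29 + 22   →  a_2 = 3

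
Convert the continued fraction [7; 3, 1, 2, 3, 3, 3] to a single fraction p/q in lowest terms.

2930/403

Using pₖ = aₖpₖ₋₁ + pₖ₋₂ and qₖ = aₖqₖ₋₁ + qₖ₋₂:
  k=0: a=7, p=7, q=1
  k=1: a=3, p=22, q=3
  k=2: a=1, p=29, q=4
  k=3: a=2, p=80, q=11
  k=4: a=3, p=269, q=37
  k=5: a=3, p=887, q=122
  k=6: a=3, p=2930, q=403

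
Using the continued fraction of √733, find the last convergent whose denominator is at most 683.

√733 = [27; 13, 1, 1, 13, 54, …] (period length 5).
Convergents:
  p_0/q_0 = 27/1
  p_1/q_1 = 352/13
  p_2/q_2 = 379/14
  p_3/q_3 = 731/27
  p_4/q_4 = 9882/365
  p_5/q_5 = 534359/19737
q_4 = 365 ≤ 683 < 19737 = q_5, so the answer is 9882/365.

9882/365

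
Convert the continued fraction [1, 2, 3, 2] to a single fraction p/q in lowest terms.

23/16

Fold from the inside: start with 2/1.
  3 + 1/2 = 7/2
  2 + 2/7 = 16/7
  1 + 7/16 = 23/16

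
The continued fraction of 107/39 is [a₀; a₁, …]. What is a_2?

107 = 2·39 + 29   →  a_0 = 2
39 = 1·29 + 10   →  a_1 = 1
29 = 2·10 + 9   →  a_2 = 2

2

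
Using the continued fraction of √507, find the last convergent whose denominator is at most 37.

698/31

√507 = [22; 1, 1, 14, 1, 1, 44, …] (period length 6).
Convergents:
  p_0/q_0 = 22/1
  p_1/q_1 = 23/1
  p_2/q_2 = 45/2
  p_3/q_3 = 653/29
  p_4/q_4 = 698/31
  p_5/q_5 = 1351/60
q_4 = 31 ≤ 37 < 60 = q_5, so the answer is 698/31.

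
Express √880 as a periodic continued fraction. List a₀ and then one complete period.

[29; 1, 1, 1, 58]

a₀ = ⌊√880⌋ = 29.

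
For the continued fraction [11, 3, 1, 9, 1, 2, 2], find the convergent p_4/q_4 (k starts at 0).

484/43

Using pₖ = aₖpₖ₋₁ + pₖ₋₂, qₖ = aₖqₖ₋₁ + qₖ₋₂ (with p₋₁=1, p₋₂=0, q₋₁=0, q₋₂=1):
  k=0: a=11, p=11, q=1
  k=1: a=3, p=34, q=3
  k=2: a=1, p=45, q=4
  k=3: a=9, p=439, q=39
  k=4: a=1, p=484, q=43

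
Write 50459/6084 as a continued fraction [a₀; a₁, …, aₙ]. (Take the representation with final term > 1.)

[8; 3, 2, 2, 8, 3, 6, 2]

50459 = 8·6084 + 1787
6084 = 3·1787 + 723
1787 = 2·723 + 341
723 = 2·341 + 41
341 = 8·41 + 13
41 = 3·13 + 2
13 = 6·2 + 1
2 = 2·1 + 0  (stop)
So 50459/6084 = [8; 3, 2, 2, 8, 3, 6, 2].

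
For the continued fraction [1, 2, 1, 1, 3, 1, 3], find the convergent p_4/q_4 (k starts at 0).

Using pₖ = aₖpₖ₋₁ + pₖ₋₂, qₖ = aₖqₖ₋₁ + qₖ₋₂ (with p₋₁=1, p₋₂=0, q₋₁=0, q₋₂=1):
  k=0: a=1, p=1, q=1
  k=1: a=2, p=3, q=2
  k=2: a=1, p=4, q=3
  k=3: a=1, p=7, q=5
  k=4: a=3, p=25, q=18

25/18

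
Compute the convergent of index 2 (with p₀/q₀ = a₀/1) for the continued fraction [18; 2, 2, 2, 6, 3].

92/5

Using pₖ = aₖpₖ₋₁ + pₖ₋₂, qₖ = aₖqₖ₋₁ + qₖ₋₂ (with p₋₁=1, p₋₂=0, q₋₁=0, q₋₂=1):
  k=0: a=18, p=18, q=1
  k=1: a=2, p=37, q=2
  k=2: a=2, p=92, q=5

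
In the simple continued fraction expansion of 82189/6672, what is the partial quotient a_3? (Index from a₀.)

6

82189 = 12·6672 + 2125   →  a_0 = 12
6672 = 3·2125 + 297   →  a_1 = 3
2125 = 7·297 + 46   →  a_2 = 7
297 = 6·46 + 21   →  a_3 = 6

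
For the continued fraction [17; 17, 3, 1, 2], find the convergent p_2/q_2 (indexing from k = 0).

Using pₖ = aₖpₖ₋₁ + pₖ₋₂, qₖ = aₖqₖ₋₁ + qₖ₋₂ (with p₋₁=1, p₋₂=0, q₋₁=0, q₋₂=1):
  k=0: a=17, p=17, q=1
  k=1: a=17, p=290, q=17
  k=2: a=3, p=887, q=52

887/52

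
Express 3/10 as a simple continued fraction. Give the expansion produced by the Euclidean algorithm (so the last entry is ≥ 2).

3 = 0*10 + 3
10 = 3*3 + 1
3 = 3*1 + 0  (stop)
So 3/10 = [0; 3, 3].

[0; 3, 3]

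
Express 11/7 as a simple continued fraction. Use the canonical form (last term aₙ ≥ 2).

[1; 1, 1, 3]

11 = 1×7 + 4
7 = 1×4 + 3
4 = 1×3 + 1
3 = 3×1 + 0  (stop)
So 11/7 = [1; 1, 1, 3].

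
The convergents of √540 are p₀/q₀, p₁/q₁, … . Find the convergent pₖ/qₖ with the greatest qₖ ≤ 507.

√540 = [23; 4, 4, 1, 10, 1, 4, 4, 46, …] (period length 8).
Convergents:
  p_0/q_0 = 23/1
  p_1/q_1 = 93/4
  p_2/q_2 = 395/17
  p_3/q_3 = 488/21
  p_4/q_4 = 5275/227
  p_5/q_5 = 5763/248
  p_6/q_6 = 28327/1219
q_5 = 248 ≤ 507 < 1219 = q_6, so the answer is 5763/248.

5763/248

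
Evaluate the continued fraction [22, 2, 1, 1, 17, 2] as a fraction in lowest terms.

4054/181

Using pₖ = aₖpₖ₋₁ + pₖ₋₂ and qₖ = aₖqₖ₋₁ + qₖ₋₂:
  k=0: a=22, p=22, q=1
  k=1: a=2, p=45, q=2
  k=2: a=1, p=67, q=3
  k=3: a=1, p=112, q=5
  k=4: a=17, p=1971, q=88
  k=5: a=2, p=4054, q=181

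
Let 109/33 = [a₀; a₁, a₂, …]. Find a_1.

3

109 = 3·33 + 10   →  a_0 = 3
33 = 3·10 + 3   →  a_1 = 3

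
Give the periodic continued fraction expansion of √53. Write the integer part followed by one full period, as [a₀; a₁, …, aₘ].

[7; 3, 1, 1, 3, 14]

a₀ = ⌊√53⌋ = 7.
With m₀=0, d₀=1 and mₖ₊₁ = dₖaₖ − mₖ, dₖ₊₁ = (n − mₖ₊₁²)/dₖ, aₖ₊₁ = ⌊(a₀+mₖ₊₁)/dₖ₊₁⌋:
  k=1: m=7, d=4, a=3
  k=2: m=5, d=7, a=1
  k=3: m=2, d=7, a=1
  k=4: m=5, d=4, a=3
  k=5: m=7, d=1, a=14
d=1 and a=2a₀=14 at k=5, so the next step gives (m, d) = (7, 4) again — its k=1 value — and the period has length 5.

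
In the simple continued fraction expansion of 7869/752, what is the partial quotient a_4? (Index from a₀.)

6

7869 = 10·752 + 349   →  a_0 = 10
752 = 2·349 + 54   →  a_1 = 2
349 = 6·54 + 25   →  a_2 = 6
54 = 2·25 + 4   →  a_3 = 2
25 = 6·4 + 1   →  a_4 = 6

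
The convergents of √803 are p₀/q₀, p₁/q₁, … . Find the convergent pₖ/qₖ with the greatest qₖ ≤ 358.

√803 = [28; 2, 1, 27, 1, 2, 56, …] (period length 6).
Convergents:
  p_0/q_0 = 28/1
  p_1/q_1 = 57/2
  p_2/q_2 = 85/3
  p_3/q_3 = 2352/83
  p_4/q_4 = 2437/86
  p_5/q_5 = 7226/255
  p_6/q_6 = 407093/14366
q_5 = 255 ≤ 358 < 14366 = q_6, so the answer is 7226/255.

7226/255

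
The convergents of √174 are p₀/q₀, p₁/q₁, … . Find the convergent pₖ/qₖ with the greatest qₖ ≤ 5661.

√174 = [13; 5, 4, 5, 26, …] (period length 4).
Convergents:
  p_0/q_0 = 13/1
  p_1/q_1 = 66/5
  p_2/q_2 = 277/21
  p_3/q_3 = 1451/110
  p_4/q_4 = 38003/2881
  p_5/q_5 = 191466/14515
q_4 = 2881 ≤ 5661 < 14515 = q_5, so the answer is 38003/2881.

38003/2881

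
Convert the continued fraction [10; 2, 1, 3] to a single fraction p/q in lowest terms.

Using pₖ = aₖpₖ₋₁ + pₖ₋₂ and qₖ = aₖqₖ₋₁ + qₖ₋₂:
  k=0: a=10, p=10, q=1
  k=1: a=2, p=21, q=2
  k=2: a=1, p=31, q=3
  k=3: a=3, p=114, q=11

114/11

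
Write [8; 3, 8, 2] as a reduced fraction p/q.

Using pₖ = aₖpₖ₋₁ + pₖ₋₂ and qₖ = aₖqₖ₋₁ + qₖ₋₂:
  k=0: a=8, p=8, q=1
  k=1: a=3, p=25, q=3
  k=2: a=8, p=208, q=25
  k=3: a=2, p=441, q=53

441/53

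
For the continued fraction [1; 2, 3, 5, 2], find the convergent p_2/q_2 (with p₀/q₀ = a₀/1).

Using pₖ = aₖpₖ₋₁ + pₖ₋₂, qₖ = aₖqₖ₋₁ + qₖ₋₂ (with p₋₁=1, p₋₂=0, q₋₁=0, q₋₂=1):
  k=0: a=1, p=1, q=1
  k=1: a=2, p=3, q=2
  k=2: a=3, p=10, q=7

10/7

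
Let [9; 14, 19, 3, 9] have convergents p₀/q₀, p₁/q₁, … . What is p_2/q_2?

Using pₖ = aₖpₖ₋₁ + pₖ₋₂, qₖ = aₖqₖ₋₁ + qₖ₋₂ (with p₋₁=1, p₋₂=0, q₋₁=0, q₋₂=1):
  k=0: a=9, p=9, q=1
  k=1: a=14, p=127, q=14
  k=2: a=19, p=2422, q=267

2422/267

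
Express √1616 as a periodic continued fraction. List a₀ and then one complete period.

[40; 5, 80]

a₀ = ⌊√1616⌋ = 40.
With m₀=0, d₀=1 and mₖ₊₁ = dₖaₖ − mₖ, dₖ₊₁ = (n − mₖ₊₁²)/dₖ, aₖ₊₁ = ⌊(a₀+mₖ₊₁)/dₖ₊₁⌋:
  k=1: m=40, d=16, a=5
  k=2: m=40, d=1, a=80
d=1 and a=2a₀=80 at k=2, so the next step gives (m, d) = (40, 16) again — its k=1 value — and the period has length 2.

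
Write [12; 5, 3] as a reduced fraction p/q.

195/16

Fold from the inside: start with 3/1.
  5 + 1/3 = 16/3
  12 + 3/16 = 195/16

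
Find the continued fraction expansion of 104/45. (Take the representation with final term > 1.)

[2; 3, 4, 1, 2]

104 = 2·45 + 14
45 = 3·14 + 3
14 = 4·3 + 2
3 = 1·2 + 1
2 = 2·1 + 0  (stop)
So 104/45 = [2; 3, 4, 1, 2].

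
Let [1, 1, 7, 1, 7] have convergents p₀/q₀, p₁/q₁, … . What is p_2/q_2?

15/8

Using pₖ = aₖpₖ₋₁ + pₖ₋₂, qₖ = aₖqₖ₋₁ + qₖ₋₂ (with p₋₁=1, p₋₂=0, q₋₁=0, q₋₂=1):
  k=0: a=1, p=1, q=1
  k=1: a=1, p=2, q=1
  k=2: a=7, p=15, q=8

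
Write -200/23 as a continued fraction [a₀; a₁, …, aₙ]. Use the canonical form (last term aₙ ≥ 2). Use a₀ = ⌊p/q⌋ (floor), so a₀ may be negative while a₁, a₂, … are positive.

-200 = -9·23 + 7
23 = 3·7 + 2
7 = 3·2 + 1
2 = 2·1 + 0  (stop)
So -200/23 = [-9; 3, 3, 2].

[-9; 3, 3, 2]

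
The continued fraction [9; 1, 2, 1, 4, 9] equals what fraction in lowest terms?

Fold from the inside: start with 9/1.
  4 + 1/9 = 37/9
  1 + 9/37 = 46/37
  2 + 37/46 = 129/46
  1 + 46/129 = 175/129
  9 + 129/175 = 1704/175

1704/175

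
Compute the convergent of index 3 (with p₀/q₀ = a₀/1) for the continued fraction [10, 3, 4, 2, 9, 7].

299/29

Using pₖ = aₖpₖ₋₁ + pₖ₋₂, qₖ = aₖqₖ₋₁ + qₖ₋₂ (with p₋₁=1, p₋₂=0, q₋₁=0, q₋₂=1):
  k=0: a=10, p=10, q=1
  k=1: a=3, p=31, q=3
  k=2: a=4, p=134, q=13
  k=3: a=2, p=299, q=29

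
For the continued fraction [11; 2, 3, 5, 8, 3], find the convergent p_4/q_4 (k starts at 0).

3464/303

Using pₖ = aₖpₖ₋₁ + pₖ₋₂, qₖ = aₖqₖ₋₁ + qₖ₋₂ (with p₋₁=1, p₋₂=0, q₋₁=0, q₋₂=1):
  k=0: a=11, p=11, q=1
  k=1: a=2, p=23, q=2
  k=2: a=3, p=80, q=7
  k=3: a=5, p=423, q=37
  k=4: a=8, p=3464, q=303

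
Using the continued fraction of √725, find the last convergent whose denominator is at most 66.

√725 = [26; 1, 12, 2, 12, 1, 52, …] (period length 6).
Convergents:
  p_0/q_0 = 26/1
  p_1/q_1 = 27/1
  p_2/q_2 = 350/13
  p_3/q_3 = 727/27
  p_4/q_4 = 9074/337
q_3 = 27 ≤ 66 < 337 = q_4, so the answer is 727/27.

727/27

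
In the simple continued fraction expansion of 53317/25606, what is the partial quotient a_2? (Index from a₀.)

6

53317 = 2·25606 + 2105   →  a_0 = 2
25606 = 12·2105 + 346   →  a_1 = 12
2105 = 6·346 + 29   →  a_2 = 6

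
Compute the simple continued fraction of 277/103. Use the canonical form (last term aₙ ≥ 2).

[2; 1, 2, 4, 1, 1, 3]

277 = 2×103 + 71
103 = 1×71 + 32
71 = 2×32 + 7
32 = 4×7 + 4
7 = 1×4 + 3
4 = 1×3 + 1
3 = 3×1 + 0  (stop)
So 277/103 = [2; 1, 2, 4, 1, 1, 3].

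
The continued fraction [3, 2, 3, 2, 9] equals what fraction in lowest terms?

519/151

Using pₖ = aₖpₖ₋₁ + pₖ₋₂ and qₖ = aₖqₖ₋₁ + qₖ₋₂:
  k=0: a=3, p=3, q=1
  k=1: a=2, p=7, q=2
  k=2: a=3, p=24, q=7
  k=3: a=2, p=55, q=16
  k=4: a=9, p=519, q=151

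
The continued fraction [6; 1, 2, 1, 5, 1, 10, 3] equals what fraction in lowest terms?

6107/906

Using pₖ = aₖpₖ₋₁ + pₖ₋₂ and qₖ = aₖqₖ₋₁ + qₖ₋₂:
  k=0: a=6, p=6, q=1
  k=1: a=1, p=7, q=1
  k=2: a=2, p=20, q=3
  k=3: a=1, p=27, q=4
  k=4: a=5, p=155, q=23
  k=5: a=1, p=182, q=27
  k=6: a=10, p=1975, q=293
  k=7: a=3, p=6107, q=906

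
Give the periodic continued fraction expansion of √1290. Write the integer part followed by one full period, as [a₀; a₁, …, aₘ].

[35; 1, 10, 1, 70]

a₀ = ⌊√1290⌋ = 35.
With m₀=0, d₀=1 and mₖ₊₁ = dₖaₖ − mₖ, dₖ₊₁ = (n − mₖ₊₁²)/dₖ, aₖ₊₁ = ⌊(a₀+mₖ₊₁)/dₖ₊₁⌋:
  k=1: m=35, d=65, a=1
  k=2: m=30, d=6, a=10
  k=3: m=30, d=65, a=1
  k=4: m=35, d=1, a=70
d=1 and a=2a₀=70 at k=4, so the next step gives (m, d) = (35, 65) again — its k=1 value — and the period has length 4.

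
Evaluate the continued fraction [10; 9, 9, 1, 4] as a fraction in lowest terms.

Using pₖ = aₖpₖ₋₁ + pₖ₋₂ and qₖ = aₖqₖ₋₁ + qₖ₋₂:
  k=0: a=10, p=10, q=1
  k=1: a=9, p=91, q=9
  k=2: a=9, p=829, q=82
  k=3: a=1, p=920, q=91
  k=4: a=4, p=4509, q=446

4509/446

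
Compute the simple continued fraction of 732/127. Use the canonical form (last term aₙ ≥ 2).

[5; 1, 3, 4, 3, 2]

732 = 5·127 + 97
127 = 1·97 + 30
97 = 3·30 + 7
30 = 4·7 + 2
7 = 3·2 + 1
2 = 2·1 + 0  (stop)
So 732/127 = [5; 1, 3, 4, 3, 2].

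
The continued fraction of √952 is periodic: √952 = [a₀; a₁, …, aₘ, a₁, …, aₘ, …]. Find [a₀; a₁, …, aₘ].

a₀ = ⌊√952⌋ = 30.
With m₀=0, d₀=1 and mₖ₊₁ = dₖaₖ − mₖ, dₖ₊₁ = (n − mₖ₊₁²)/dₖ, aₖ₊₁ = ⌊(a₀+mₖ₊₁)/dₖ₊₁⌋:
  k=1: m=30, d=52, a=1
  k=2: m=22, d=9, a=5
  k=3: m=23, d=47, a=1
  k=4: m=24, d=8, a=6
  k=5: m=24, d=47, a=1
  k=6: m=23, d=9, a=5
  k=7: m=22, d=52, a=1
  k=8: m=30, d=1, a=60
d=1 and a=2a₀=60 at k=8, so the next step gives (m, d) = (30, 52) again — its k=1 value — and the period has length 8.

[30; 1, 5, 1, 6, 1, 5, 1, 60]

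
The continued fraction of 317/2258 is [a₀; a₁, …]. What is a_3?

7

317 = 0·2258 + 317   →  a_0 = 0
2258 = 7·317 + 39   →  a_1 = 7
317 = 8·39 + 5   →  a_2 = 8
39 = 7·5 + 4   →  a_3 = 7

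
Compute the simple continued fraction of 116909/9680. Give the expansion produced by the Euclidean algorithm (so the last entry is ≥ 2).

[12; 12, 1, 12, 7, 8]

116909 = 12×9680 + 749
9680 = 12×749 + 692
749 = 1×692 + 57
692 = 12×57 + 8
57 = 7×8 + 1
8 = 8×1 + 0  (stop)
So 116909/9680 = [12; 12, 1, 12, 7, 8].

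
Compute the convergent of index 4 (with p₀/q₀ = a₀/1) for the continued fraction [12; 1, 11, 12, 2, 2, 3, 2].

Using pₖ = aₖpₖ₋₁ + pₖ₋₂, qₖ = aₖqₖ₋₁ + qₖ₋₂ (with p₋₁=1, p₋₂=0, q₋₁=0, q₋₂=1):
  k=0: a=12, p=12, q=1
  k=1: a=1, p=13, q=1
  k=2: a=11, p=155, q=12
  k=3: a=12, p=1873, q=145
  k=4: a=2, p=3901, q=302

3901/302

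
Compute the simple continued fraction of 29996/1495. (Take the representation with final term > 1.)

29996 = 20·1495 + 96
1495 = 15·96 + 55
96 = 1·55 + 41
55 = 1·41 + 14
41 = 2·14 + 13
14 = 1·13 + 1
13 = 13·1 + 0  (stop)
So 29996/1495 = [20; 15, 1, 1, 2, 1, 13].

[20; 15, 1, 1, 2, 1, 13]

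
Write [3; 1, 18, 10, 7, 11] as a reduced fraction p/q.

Fold from the inside: start with 11/1.
  7 + 1/11 = 78/11
  10 + 11/78 = 791/78
  18 + 78/791 = 14316/791
  1 + 791/14316 = 15107/14316
  3 + 14316/15107 = 59637/15107

59637/15107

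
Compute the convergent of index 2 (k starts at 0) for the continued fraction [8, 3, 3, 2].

83/10

Using pₖ = aₖpₖ₋₁ + pₖ₋₂, qₖ = aₖqₖ₋₁ + qₖ₋₂ (with p₋₁=1, p₋₂=0, q₋₁=0, q₋₂=1):
  k=0: a=8, p=8, q=1
  k=1: a=3, p=25, q=3
  k=2: a=3, p=83, q=10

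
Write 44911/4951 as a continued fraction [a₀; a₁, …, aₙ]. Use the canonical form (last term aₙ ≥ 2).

44911 = 9·4951 + 352
4951 = 14·352 + 23
352 = 15·23 + 7
23 = 3·7 + 2
7 = 3·2 + 1
2 = 2·1 + 0  (stop)
So 44911/4951 = [9; 14, 15, 3, 3, 2].

[9; 14, 15, 3, 3, 2]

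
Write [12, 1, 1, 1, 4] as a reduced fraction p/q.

Fold from the inside: start with 4/1.
  1 + 1/4 = 5/4
  1 + 4/5 = 9/5
  1 + 5/9 = 14/9
  12 + 9/14 = 177/14

177/14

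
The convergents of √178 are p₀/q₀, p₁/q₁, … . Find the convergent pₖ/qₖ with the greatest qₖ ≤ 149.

1601/120

√178 = [13; 2, 1, 12, 1, 2, 26, …] (period length 6).
Convergents:
  p_0/q_0 = 13/1
  p_1/q_1 = 27/2
  p_2/q_2 = 40/3
  p_3/q_3 = 507/38
  p_4/q_4 = 547/41
  p_5/q_5 = 1601/120
  p_6/q_6 = 42173/3161
q_5 = 120 ≤ 149 < 3161 = q_6, so the answer is 1601/120.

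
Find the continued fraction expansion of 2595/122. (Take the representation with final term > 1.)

2595 = 21*122 + 33
122 = 3*33 + 23
33 = 1*23 + 10
23 = 2*10 + 3
10 = 3*3 + 1
3 = 3*1 + 0  (stop)
So 2595/122 = [21; 3, 1, 2, 3, 3].

[21; 3, 1, 2, 3, 3]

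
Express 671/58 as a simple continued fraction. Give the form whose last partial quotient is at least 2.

671 = 11*58 + 33
58 = 1*33 + 25
33 = 1*25 + 8
25 = 3*8 + 1
8 = 8*1 + 0  (stop)
So 671/58 = [11; 1, 1, 3, 8].

[11; 1, 1, 3, 8]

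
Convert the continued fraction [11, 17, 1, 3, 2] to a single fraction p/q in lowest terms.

Fold from the inside: start with 2/1.
  3 + 1/2 = 7/2
  1 + 2/7 = 9/7
  17 + 7/9 = 160/9
  11 + 9/160 = 1769/160

1769/160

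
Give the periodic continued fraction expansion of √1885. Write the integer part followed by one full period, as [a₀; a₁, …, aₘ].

a₀ = ⌊√1885⌋ = 43.
With m₀=0, d₀=1 and mₖ₊₁ = dₖaₖ − mₖ, dₖ₊₁ = (n − mₖ₊₁²)/dₖ, aₖ₊₁ = ⌊(a₀+mₖ₊₁)/dₖ₊₁⌋:
  k=1: m=43, d=36, a=2
  k=2: m=29, d=29, a=2
  k=3: m=29, d=36, a=2
  k=4: m=43, d=1, a=86
d=1 and a=2a₀=86 at k=4, so the next step gives (m, d) = (43, 36) again — its k=1 value — and the period has length 4.

[43; 2, 2, 2, 86]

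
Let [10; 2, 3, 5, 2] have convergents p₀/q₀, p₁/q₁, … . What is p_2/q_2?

73/7

Using pₖ = aₖpₖ₋₁ + pₖ₋₂, qₖ = aₖqₖ₋₁ + qₖ₋₂ (with p₋₁=1, p₋₂=0, q₋₁=0, q₋₂=1):
  k=0: a=10, p=10, q=1
  k=1: a=2, p=21, q=2
  k=2: a=3, p=73, q=7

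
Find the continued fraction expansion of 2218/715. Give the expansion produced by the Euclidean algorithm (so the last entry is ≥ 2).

[3; 9, 1, 3, 1, 6, 2]

2218 = 3×715 + 73
715 = 9×73 + 58
73 = 1×58 + 15
58 = 3×15 + 13
15 = 1×13 + 2
13 = 6×2 + 1
2 = 2×1 + 0  (stop)
So 2218/715 = [3; 9, 1, 3, 1, 6, 2].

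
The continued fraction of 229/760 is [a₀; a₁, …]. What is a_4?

229 = 0·760 + 229   →  a_0 = 0
760 = 3·229 + 73   →  a_1 = 3
229 = 3·73 + 10   →  a_2 = 3
73 = 7·10 + 3   →  a_3 = 7
10 = 3·3 + 1   →  a_4 = 3

3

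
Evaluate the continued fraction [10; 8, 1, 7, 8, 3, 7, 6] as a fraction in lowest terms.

Fold from the inside: start with 6/1.
  7 + 1/6 = 43/6
  3 + 6/43 = 135/43
  8 + 43/135 = 1123/135
  7 + 135/1123 = 7996/1123
  1 + 1123/7996 = 9119/7996
  8 + 7996/9119 = 80948/9119
  10 + 9119/80948 = 818599/80948

818599/80948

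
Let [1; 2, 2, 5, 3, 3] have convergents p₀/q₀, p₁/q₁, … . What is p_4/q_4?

Using pₖ = aₖpₖ₋₁ + pₖ₋₂, qₖ = aₖqₖ₋₁ + qₖ₋₂ (with p₋₁=1, p₋₂=0, q₋₁=0, q₋₂=1):
  k=0: a=1, p=1, q=1
  k=1: a=2, p=3, q=2
  k=2: a=2, p=7, q=5
  k=3: a=5, p=38, q=27
  k=4: a=3, p=121, q=86

121/86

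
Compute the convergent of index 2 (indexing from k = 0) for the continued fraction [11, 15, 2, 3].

343/31

Using pₖ = aₖpₖ₋₁ + pₖ₋₂, qₖ = aₖqₖ₋₁ + qₖ₋₂ (with p₋₁=1, p₋₂=0, q₋₁=0, q₋₂=1):
  k=0: a=11, p=11, q=1
  k=1: a=15, p=166, q=15
  k=2: a=2, p=343, q=31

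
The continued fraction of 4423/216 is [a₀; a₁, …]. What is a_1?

4423 = 20·216 + 103   →  a_0 = 20
216 = 2·103 + 10   →  a_1 = 2

2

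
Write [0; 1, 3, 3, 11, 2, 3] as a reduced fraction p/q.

Fold from the inside: start with 3/1.
  2 + 1/3 = 7/3
  11 + 3/7 = 80/7
  3 + 7/80 = 247/80
  3 + 80/247 = 821/247
  1 + 247/821 = 1068/821
  0 + 821/1068 = 821/1068

821/1068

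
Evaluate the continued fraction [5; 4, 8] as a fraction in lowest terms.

Fold from the inside: start with 8/1.
  4 + 1/8 = 33/8
  5 + 8/33 = 173/33

173/33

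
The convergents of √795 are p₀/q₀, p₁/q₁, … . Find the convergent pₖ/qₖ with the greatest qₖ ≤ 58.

1297/46

√795 = [28; 5, 9, 5, 56, …] (period length 4).
Convergents:
  p_0/q_0 = 28/1
  p_1/q_1 = 141/5
  p_2/q_2 = 1297/46
  p_3/q_3 = 6626/235
q_2 = 46 ≤ 58 < 235 = q_3, so the answer is 1297/46.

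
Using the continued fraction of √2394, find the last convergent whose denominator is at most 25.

√2394 = [48; 1, 12, 1, 96, …] (period length 4).
Convergents:
  p_0/q_0 = 48/1
  p_1/q_1 = 49/1
  p_2/q_2 = 636/13
  p_3/q_3 = 685/14
  p_4/q_4 = 66396/1357
q_3 = 14 ≤ 25 < 1357 = q_4, so the answer is 685/14.

685/14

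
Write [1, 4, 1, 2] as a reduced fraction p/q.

Fold from the inside: start with 2/1.
  1 + 1/2 = 3/2
  4 + 2/3 = 14/3
  1 + 3/14 = 17/14

17/14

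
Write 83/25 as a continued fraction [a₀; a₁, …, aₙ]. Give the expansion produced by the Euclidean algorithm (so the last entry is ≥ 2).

83 = 3*25 + 8
25 = 3*8 + 1
8 = 8*1 + 0  (stop)
So 83/25 = [3; 3, 8].

[3; 3, 8]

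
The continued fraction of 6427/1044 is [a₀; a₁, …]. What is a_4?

6427 = 6·1044 + 163   →  a_0 = 6
1044 = 6·163 + 66   →  a_1 = 6
163 = 2·66 + 31   →  a_2 = 2
66 = 2·31 + 4   →  a_3 = 2
31 = 7·4 + 3   →  a_4 = 7

7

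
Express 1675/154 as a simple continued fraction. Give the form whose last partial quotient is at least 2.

[10; 1, 7, 9, 2]

1675 = 10·154 + 135
154 = 1·135 + 19
135 = 7·19 + 2
19 = 9·2 + 1
2 = 2·1 + 0  (stop)
So 1675/154 = [10; 1, 7, 9, 2].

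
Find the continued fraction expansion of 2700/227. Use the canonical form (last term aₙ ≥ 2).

[11; 1, 8, 2, 5, 2]

2700 = 11×227 + 203
227 = 1×203 + 24
203 = 8×24 + 11
24 = 2×11 + 2
11 = 5×2 + 1
2 = 2×1 + 0  (stop)
So 2700/227 = [11; 1, 8, 2, 5, 2].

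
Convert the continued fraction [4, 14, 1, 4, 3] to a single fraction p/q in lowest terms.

964/237

Using pₖ = aₖpₖ₋₁ + pₖ₋₂ and qₖ = aₖqₖ₋₁ + qₖ₋₂:
  k=0: a=4, p=4, q=1
  k=1: a=14, p=57, q=14
  k=2: a=1, p=61, q=15
  k=3: a=4, p=301, q=74
  k=4: a=3, p=964, q=237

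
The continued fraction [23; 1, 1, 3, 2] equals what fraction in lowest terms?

Using pₖ = aₖpₖ₋₁ + pₖ₋₂ and qₖ = aₖqₖ₋₁ + qₖ₋₂:
  k=0: a=23, p=23, q=1
  k=1: a=1, p=24, q=1
  k=2: a=1, p=47, q=2
  k=3: a=3, p=165, q=7
  k=4: a=2, p=377, q=16

377/16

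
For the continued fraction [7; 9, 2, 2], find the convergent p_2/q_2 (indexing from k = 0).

Using pₖ = aₖpₖ₋₁ + pₖ₋₂, qₖ = aₖqₖ₋₁ + qₖ₋₂ (with p₋₁=1, p₋₂=0, q₋₁=0, q₋₂=1):
  k=0: a=7, p=7, q=1
  k=1: a=9, p=64, q=9
  k=2: a=2, p=135, q=19

135/19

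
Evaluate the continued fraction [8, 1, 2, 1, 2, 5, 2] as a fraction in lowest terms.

1126/129

Using pₖ = aₖpₖ₋₁ + pₖ₋₂ and qₖ = aₖqₖ₋₁ + qₖ₋₂:
  k=0: a=8, p=8, q=1
  k=1: a=1, p=9, q=1
  k=2: a=2, p=26, q=3
  k=3: a=1, p=35, q=4
  k=4: a=2, p=96, q=11
  k=5: a=5, p=515, q=59
  k=6: a=2, p=1126, q=129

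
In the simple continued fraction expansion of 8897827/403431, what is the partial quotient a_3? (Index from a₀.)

3

8897827 = 22·403431 + 22345   →  a_0 = 22
403431 = 18·22345 + 1221   →  a_1 = 18
22345 = 18·1221 + 367   →  a_2 = 18
1221 = 3·367 + 120   →  a_3 = 3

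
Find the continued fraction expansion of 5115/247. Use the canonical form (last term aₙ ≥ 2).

[20; 1, 2, 2, 3, 10]

5115 = 20·247 + 175
247 = 1·175 + 72
175 = 2·72 + 31
72 = 2·31 + 10
31 = 3·10 + 1
10 = 10·1 + 0  (stop)
So 5115/247 = [20; 1, 2, 2, 3, 10].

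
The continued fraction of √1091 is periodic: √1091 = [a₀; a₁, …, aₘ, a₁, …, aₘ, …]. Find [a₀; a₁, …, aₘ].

[33; 33, 66]

a₀ = ⌊√1091⌋ = 33.
With m₀=0, d₀=1 and mₖ₊₁ = dₖaₖ − mₖ, dₖ₊₁ = (n − mₖ₊₁²)/dₖ, aₖ₊₁ = ⌊(a₀+mₖ₊₁)/dₖ₊₁⌋:
  k=1: m=33, d=2, a=33
  k=2: m=33, d=1, a=66
d=1 and a=2a₀=66 at k=2, so the next step gives (m, d) = (33, 2) again — its k=1 value — and the period has length 2.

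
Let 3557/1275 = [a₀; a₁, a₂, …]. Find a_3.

3557 = 2·1275 + 1007   →  a_0 = 2
1275 = 1·1007 + 268   →  a_1 = 1
1007 = 3·268 + 203   →  a_2 = 3
268 = 1·203 + 65   →  a_3 = 1

1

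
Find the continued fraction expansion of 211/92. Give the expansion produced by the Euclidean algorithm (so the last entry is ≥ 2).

[2; 3, 2, 2, 5]

211 = 2×92 + 27
92 = 3×27 + 11
27 = 2×11 + 5
11 = 2×5 + 1
5 = 5×1 + 0  (stop)
So 211/92 = [2; 3, 2, 2, 5].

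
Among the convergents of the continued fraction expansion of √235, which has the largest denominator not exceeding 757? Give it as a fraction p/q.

√235 = [15; 3, 30, …] (period length 2).
Convergents:
  p_0/q_0 = 15/1
  p_1/q_1 = 46/3
  p_2/q_2 = 1395/91
  p_3/q_3 = 4231/276
  p_4/q_4 = 128325/8371
q_3 = 276 ≤ 757 < 8371 = q_4, so the answer is 4231/276.

4231/276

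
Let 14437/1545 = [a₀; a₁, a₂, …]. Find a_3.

9

14437 = 9·1545 + 532   →  a_0 = 9
1545 = 2·532 + 481   →  a_1 = 2
532 = 1·481 + 51   →  a_2 = 1
481 = 9·51 + 22   →  a_3 = 9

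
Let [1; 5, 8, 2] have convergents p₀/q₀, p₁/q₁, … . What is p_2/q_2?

49/41

Using pₖ = aₖpₖ₋₁ + pₖ₋₂, qₖ = aₖqₖ₋₁ + qₖ₋₂ (with p₋₁=1, p₋₂=0, q₋₁=0, q₋₂=1):
  k=0: a=1, p=1, q=1
  k=1: a=5, p=6, q=5
  k=2: a=8, p=49, q=41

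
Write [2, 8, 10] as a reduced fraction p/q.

172/81

Fold from the inside: start with 10/1.
  8 + 1/10 = 81/10
  2 + 10/81 = 172/81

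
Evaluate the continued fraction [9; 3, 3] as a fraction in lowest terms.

93/10

Using pₖ = aₖpₖ₋₁ + pₖ₋₂ and qₖ = aₖqₖ₋₁ + qₖ₋₂:
  k=0: a=9, p=9, q=1
  k=1: a=3, p=28, q=3
  k=2: a=3, p=93, q=10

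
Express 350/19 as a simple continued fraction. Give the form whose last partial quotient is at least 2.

[18; 2, 2, 1, 2]

350 = 18*19 + 8
19 = 2*8 + 3
8 = 2*3 + 2
3 = 1*2 + 1
2 = 2*1 + 0  (stop)
So 350/19 = [18; 2, 2, 1, 2].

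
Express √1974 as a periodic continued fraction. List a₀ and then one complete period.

[44; 2, 3, 17, 2, 17, 3, 2, 88]

a₀ = ⌊√1974⌋ = 44.
With m₀=0, d₀=1 and mₖ₊₁ = dₖaₖ − mₖ, dₖ₊₁ = (n − mₖ₊₁²)/dₖ, aₖ₊₁ = ⌊(a₀+mₖ₊₁)/dₖ₊₁⌋:
  k=1: m=44, d=38, a=2
  k=2: m=32, d=25, a=3
  k=3: m=43, d=5, a=17
  k=4: m=42, d=42, a=2
  k=5: m=42, d=5, a=17
  k=6: m=43, d=25, a=3
  k=7: m=32, d=38, a=2
  k=8: m=44, d=1, a=88
d=1 and a=2a₀=88 at k=8, so the next step gives (m, d) = (44, 38) again — its k=1 value — and the period has length 8.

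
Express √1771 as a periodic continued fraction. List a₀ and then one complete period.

a₀ = ⌊√1771⌋ = 42.
With m₀=0, d₀=1 and mₖ₊₁ = dₖaₖ − mₖ, dₖ₊₁ = (n − mₖ₊₁²)/dₖ, aₖ₊₁ = ⌊(a₀+mₖ₊₁)/dₖ₊₁⌋:
  k=1: m=42, d=7, a=12
  k=2: m=42, d=1, a=84
d=1 and a=2a₀=84 at k=2, so the next step gives (m, d) = (42, 7) again — its k=1 value — and the period has length 2.

[42; 12, 84]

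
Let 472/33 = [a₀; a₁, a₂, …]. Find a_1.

472 = 14·33 + 10   →  a_0 = 14
33 = 3·10 + 3   →  a_1 = 3

3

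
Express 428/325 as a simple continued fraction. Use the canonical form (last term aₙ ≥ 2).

428 = 1×325 + 103
325 = 3×103 + 16
103 = 6×16 + 7
16 = 2×7 + 2
7 = 3×2 + 1
2 = 2×1 + 0  (stop)
So 428/325 = [1; 3, 6, 2, 3, 2].

[1; 3, 6, 2, 3, 2]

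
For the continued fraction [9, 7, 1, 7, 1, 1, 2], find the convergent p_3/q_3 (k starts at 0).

575/63

Using pₖ = aₖpₖ₋₁ + pₖ₋₂, qₖ = aₖqₖ₋₁ + qₖ₋₂ (with p₋₁=1, p₋₂=0, q₋₁=0, q₋₂=1):
  k=0: a=9, p=9, q=1
  k=1: a=7, p=64, q=7
  k=2: a=1, p=73, q=8
  k=3: a=7, p=575, q=63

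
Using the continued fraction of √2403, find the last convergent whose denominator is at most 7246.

235445/4803

√2403 = [49; 49, 98, …] (period length 2).
Convergents:
  p_0/q_0 = 49/1
  p_1/q_1 = 2402/49
  p_2/q_2 = 235445/4803
  p_3/q_3 = 11539207/235396
q_2 = 4803 ≤ 7246 < 235396 = q_3, so the answer is 235445/4803.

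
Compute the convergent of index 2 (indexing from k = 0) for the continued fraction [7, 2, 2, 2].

37/5

Using pₖ = aₖpₖ₋₁ + pₖ₋₂, qₖ = aₖqₖ₋₁ + qₖ₋₂ (with p₋₁=1, p₋₂=0, q₋₁=0, q₋₂=1):
  k=0: a=7, p=7, q=1
  k=1: a=2, p=15, q=2
  k=2: a=2, p=37, q=5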